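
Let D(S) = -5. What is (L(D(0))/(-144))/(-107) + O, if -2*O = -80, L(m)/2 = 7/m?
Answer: 1540793/38520 ≈ 40.000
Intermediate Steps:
L(m) = 14/m (L(m) = 2*(7/m) = 14/m)
O = 40 (O = -½*(-80) = 40)
(L(D(0))/(-144))/(-107) + O = ((14/(-5))/(-144))/(-107) + 40 = ((14*(-⅕))*(-1/144))*(-1/107) + 40 = -14/5*(-1/144)*(-1/107) + 40 = (7/360)*(-1/107) + 40 = -7/38520 + 40 = 1540793/38520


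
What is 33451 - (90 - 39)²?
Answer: 30850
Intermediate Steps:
33451 - (90 - 39)² = 33451 - 1*51² = 33451 - 1*2601 = 33451 - 2601 = 30850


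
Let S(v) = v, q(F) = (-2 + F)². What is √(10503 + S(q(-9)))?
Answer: 8*√166 ≈ 103.07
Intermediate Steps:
√(10503 + S(q(-9))) = √(10503 + (-2 - 9)²) = √(10503 + (-11)²) = √(10503 + 121) = √10624 = 8*√166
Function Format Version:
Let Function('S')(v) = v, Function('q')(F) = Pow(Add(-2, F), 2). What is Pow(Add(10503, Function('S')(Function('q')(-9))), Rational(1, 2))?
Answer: Mul(8, Pow(166, Rational(1, 2))) ≈ 103.07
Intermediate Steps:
Pow(Add(10503, Function('S')(Function('q')(-9))), Rational(1, 2)) = Pow(Add(10503, Pow(Add(-2, -9), 2)), Rational(1, 2)) = Pow(Add(10503, Pow(-11, 2)), Rational(1, 2)) = Pow(Add(10503, 121), Rational(1, 2)) = Pow(10624, Rational(1, 2)) = Mul(8, Pow(166, Rational(1, 2)))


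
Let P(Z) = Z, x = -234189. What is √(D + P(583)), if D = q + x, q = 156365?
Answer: I*√77241 ≈ 277.92*I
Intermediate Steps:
D = -77824 (D = 156365 - 234189 = -77824)
√(D + P(583)) = √(-77824 + 583) = √(-77241) = I*√77241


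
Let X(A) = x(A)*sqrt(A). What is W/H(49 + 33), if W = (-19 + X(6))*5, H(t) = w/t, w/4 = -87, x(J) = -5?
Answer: 3895/174 + 1025*sqrt(6)/174 ≈ 36.815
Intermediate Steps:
w = -348 (w = 4*(-87) = -348)
X(A) = -5*sqrt(A)
H(t) = -348/t
W = -95 - 25*sqrt(6) (W = (-19 - 5*sqrt(6))*5 = -95 - 25*sqrt(6) ≈ -156.24)
W/H(49 + 33) = (-95 - 25*sqrt(6))/((-348/(49 + 33))) = (-95 - 25*sqrt(6))/((-348/82)) = (-95 - 25*sqrt(6))/((-348*1/82)) = (-95 - 25*sqrt(6))/(-174/41) = (-95 - 25*sqrt(6))*(-41/174) = 3895/174 + 1025*sqrt(6)/174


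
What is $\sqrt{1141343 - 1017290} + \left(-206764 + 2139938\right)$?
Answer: $1933174 + \sqrt{124053} \approx 1.9335 \cdot 10^{6}$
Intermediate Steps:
$\sqrt{1141343 - 1017290} + \left(-206764 + 2139938\right) = \sqrt{124053} + 1933174 = 1933174 + \sqrt{124053}$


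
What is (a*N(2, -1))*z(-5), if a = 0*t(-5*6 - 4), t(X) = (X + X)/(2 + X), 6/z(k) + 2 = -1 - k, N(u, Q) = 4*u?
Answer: 0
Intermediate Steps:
z(k) = 6/(-3 - k) (z(k) = 6/(-2 + (-1 - k)) = 6/(-3 - k))
t(X) = 2*X/(2 + X) (t(X) = (2*X)/(2 + X) = 2*X/(2 + X))
a = 0 (a = 0*(2*(-5*6 - 4)/(2 + (-5*6 - 4))) = 0*(2*(-30 - 4)/(2 + (-30 - 4))) = 0*(2*(-34)/(2 - 34)) = 0*(2*(-34)/(-32)) = 0*(2*(-34)*(-1/32)) = 0*(17/8) = 0)
(a*N(2, -1))*z(-5) = (0*(4*2))*(-6/(3 - 5)) = (0*8)*(-6/(-2)) = 0*(-6*(-½)) = 0*3 = 0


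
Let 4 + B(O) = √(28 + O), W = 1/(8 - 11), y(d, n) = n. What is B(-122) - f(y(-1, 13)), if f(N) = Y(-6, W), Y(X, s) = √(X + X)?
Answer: -4 + I*√94 - 2*I*√3 ≈ -4.0 + 6.2313*I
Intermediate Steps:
W = -⅓ (W = 1/(-3) = -⅓ ≈ -0.33333)
B(O) = -4 + √(28 + O)
Y(X, s) = √2*√X (Y(X, s) = √(2*X) = √2*√X)
f(N) = 2*I*√3 (f(N) = √2*√(-6) = √2*(I*√6) = 2*I*√3)
B(-122) - f(y(-1, 13)) = (-4 + √(28 - 122)) - 2*I*√3 = (-4 + √(-94)) - 2*I*√3 = (-4 + I*√94) - 2*I*√3 = -4 + I*√94 - 2*I*√3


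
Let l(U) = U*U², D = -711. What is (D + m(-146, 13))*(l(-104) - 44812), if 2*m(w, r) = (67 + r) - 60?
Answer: 819942876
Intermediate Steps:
l(U) = U³
m(w, r) = 7/2 + r/2 (m(w, r) = ((67 + r) - 60)/2 = (7 + r)/2 = 7/2 + r/2)
(D + m(-146, 13))*(l(-104) - 44812) = (-711 + (7/2 + (½)*13))*((-104)³ - 44812) = (-711 + (7/2 + 13/2))*(-1124864 - 44812) = (-711 + 10)*(-1169676) = -701*(-1169676) = 819942876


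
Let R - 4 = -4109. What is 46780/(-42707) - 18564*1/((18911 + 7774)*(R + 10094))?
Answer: -2492335681816/2275093923585 ≈ -1.0955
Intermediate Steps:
R = -4105 (R = 4 - 4109 = -4105)
46780/(-42707) - 18564*1/((18911 + 7774)*(R + 10094)) = 46780/(-42707) - 18564*1/((-4105 + 10094)*(18911 + 7774)) = 46780*(-1/42707) - 18564/(26685*5989) = -46780/42707 - 18564/159816465 = -46780/42707 - 18564*1/159816465 = -46780/42707 - 6188/53272155 = -2492335681816/2275093923585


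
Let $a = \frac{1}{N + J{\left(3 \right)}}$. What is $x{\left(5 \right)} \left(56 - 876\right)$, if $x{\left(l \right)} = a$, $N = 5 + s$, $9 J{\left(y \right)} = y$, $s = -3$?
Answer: $- \frac{2460}{7} \approx -351.43$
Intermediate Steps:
$J{\left(y \right)} = \frac{y}{9}$
$N = 2$ ($N = 5 - 3 = 2$)
$a = \frac{3}{7}$ ($a = \frac{1}{2 + \frac{1}{9} \cdot 3} = \frac{1}{2 + \frac{1}{3}} = \frac{1}{\frac{7}{3}} = \frac{3}{7} \approx 0.42857$)
$x{\left(l \right)} = \frac{3}{7}$
$x{\left(5 \right)} \left(56 - 876\right) = \frac{3 \left(56 - 876\right)}{7} = \frac{3}{7} \left(-820\right) = - \frac{2460}{7}$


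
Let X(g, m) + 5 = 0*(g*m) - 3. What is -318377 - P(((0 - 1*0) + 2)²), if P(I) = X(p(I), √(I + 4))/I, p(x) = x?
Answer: -318375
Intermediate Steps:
X(g, m) = -8 (X(g, m) = -5 + (0*(g*m) - 3) = -5 + (0 - 3) = -5 - 3 = -8)
P(I) = -8/I
-318377 - P(((0 - 1*0) + 2)²) = -318377 - (-8)/(((0 - 1*0) + 2)²) = -318377 - (-8)/(((0 + 0) + 2)²) = -318377 - (-8)/((0 + 2)²) = -318377 - (-8)/(2²) = -318377 - (-8)/4 = -318377 - 1*(-2) = -318377 + 2 = -318375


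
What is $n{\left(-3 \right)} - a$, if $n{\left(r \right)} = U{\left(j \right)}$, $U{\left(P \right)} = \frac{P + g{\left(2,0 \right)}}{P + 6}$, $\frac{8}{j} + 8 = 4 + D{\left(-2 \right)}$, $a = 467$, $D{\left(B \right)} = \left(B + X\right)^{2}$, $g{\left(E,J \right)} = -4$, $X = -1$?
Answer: $- \frac{8879}{19} \approx -467.32$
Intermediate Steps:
$D{\left(B \right)} = \left(-1 + B\right)^{2}$ ($D{\left(B \right)} = \left(B - 1\right)^{2} = \left(-1 + B\right)^{2}$)
$j = \frac{8}{5}$ ($j = \frac{8}{-8 + \left(4 + \left(-1 - 2\right)^{2}\right)} = \frac{8}{-8 + \left(4 + \left(-3\right)^{2}\right)} = \frac{8}{-8 + \left(4 + 9\right)} = \frac{8}{-8 + 13} = \frac{8}{5} \approx 1.6$)
$U{\left(P \right)} = \frac{-4 + P}{6 + P}$ ($U{\left(P \right)} = \frac{P - 4}{P + 6} = \frac{-4 + P}{6 + P}$)
$n{\left(r \right)} = - \frac{6}{19}$ ($n{\left(r \right)} = \frac{-4 + \frac{8}{5}}{6 + \frac{8}{5}} = \frac{1}{\frac{38}{5}} \left(- \frac{12}{5}\right) = \frac{5}{38} \left(- \frac{12}{5}\right) = - \frac{6}{19}$)
$n{\left(-3 \right)} - a = - \frac{6}{19} - 467 = - \frac{8879}{19}$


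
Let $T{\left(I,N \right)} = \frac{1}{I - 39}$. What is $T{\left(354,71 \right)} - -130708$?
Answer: $\frac{41173021}{315} \approx 1.3071 \cdot 10^{5}$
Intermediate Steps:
$T{\left(I,N \right)} = \frac{1}{-39 + I}$
$T{\left(354,71 \right)} - -130708 = \frac{1}{-39 + 354} - -130708 = \frac{1}{315} + 130708 = \frac{41173021}{315}$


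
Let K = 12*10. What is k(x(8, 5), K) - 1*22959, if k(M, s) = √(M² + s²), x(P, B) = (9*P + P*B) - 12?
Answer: -22959 + 20*√61 ≈ -22803.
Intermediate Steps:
K = 120
x(P, B) = -12 + 9*P + B*P (x(P, B) = (9*P + B*P) - 12 = -12 + 9*P + B*P)
k(x(8, 5), K) - 1*22959 = √((-12 + 9*8 + 5*8)² + 120²) - 1*22959 = √((-12 + 72 + 40)² + 14400) - 22959 = √(100² + 14400) - 22959 = √(10000 + 14400) - 22959 = √24400 - 22959 = 20*√61 - 22959 = -22959 + 20*√61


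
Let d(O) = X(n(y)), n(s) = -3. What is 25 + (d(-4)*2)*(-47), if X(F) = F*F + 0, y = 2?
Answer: -821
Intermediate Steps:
X(F) = F² (X(F) = F² + 0 = F²)
d(O) = 9 (d(O) = (-3)² = 9)
25 + (d(-4)*2)*(-47) = 25 + (9*2)*(-47) = 25 + 18*(-47) = 25 - 846 = -821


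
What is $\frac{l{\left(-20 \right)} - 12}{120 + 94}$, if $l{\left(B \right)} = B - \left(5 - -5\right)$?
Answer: $- \frac{21}{107} \approx -0.19626$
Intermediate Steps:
$l{\left(B \right)} = -10 + B$ ($l{\left(B \right)} = B - \left(5 + 5\right) = B - 10 = -10 + B$)
$\frac{l{\left(-20 \right)} - 12}{120 + 94} = \frac{\left(-10 - 20\right) - 12}{120 + 94} = \frac{-30 - 12}{214} = \left(-42\right) \frac{1}{214} = - \frac{21}{107}$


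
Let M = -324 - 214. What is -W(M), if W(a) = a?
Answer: 538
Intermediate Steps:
M = -538
-W(M) = -1*(-538) = 538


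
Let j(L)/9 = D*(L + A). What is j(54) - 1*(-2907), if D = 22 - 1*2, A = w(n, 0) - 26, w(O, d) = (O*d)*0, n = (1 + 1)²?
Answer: 7947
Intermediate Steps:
n = 4 (n = 2² = 4)
w(O, d) = 0
A = -26 (A = 0 - 26 = -26)
D = 20 (D = 22 - 2 = 20)
j(L) = -4680 + 180*L (j(L) = 9*(20*(L - 26)) = 9*(20*(-26 + L)) = 9*(-520 + 20*L) = -4680 + 180*L)
j(54) - 1*(-2907) = (-4680 + 180*54) - 1*(-2907) = (-4680 + 9720) + 2907 = 5040 + 2907 = 7947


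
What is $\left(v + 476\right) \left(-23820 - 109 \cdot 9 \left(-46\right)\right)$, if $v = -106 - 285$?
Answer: $1811010$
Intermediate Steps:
$v = -391$ ($v = -106 - 285 = -391$)
$\left(v + 476\right) \left(-23820 - 109 \cdot 9 \left(-46\right)\right) = \left(-391 + 476\right) \left(-23820 - 109 \cdot 9 \left(-46\right)\right) = 85 \left(-23820 - -45126\right) = 85 \left(-23820 + 45126\right) = 85 \cdot 21306 = 1811010$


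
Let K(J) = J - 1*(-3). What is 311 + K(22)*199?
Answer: 5286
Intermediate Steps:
K(J) = 3 + J (K(J) = J + 3 = 3 + J)
311 + K(22)*199 = 311 + (3 + 22)*199 = 311 + 25*199 = 311 + 4975 = 5286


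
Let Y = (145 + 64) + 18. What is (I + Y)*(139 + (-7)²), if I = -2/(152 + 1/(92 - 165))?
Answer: 473462772/11095 ≈ 42674.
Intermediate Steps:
Y = 227 (Y = 209 + 18 = 227)
I = -146/11095 (I = -2/(152 + 1/(-73)) = -2/(152 - 1/73) = -2/(11095/73) = (73/11095)*(-2) = -146/11095 ≈ -0.013159)
(I + Y)*(139 + (-7)²) = (-146/11095 + 227)*(139 + (-7)²) = 2518419*(139 + 49)/11095 = (2518419/11095)*188 = 473462772/11095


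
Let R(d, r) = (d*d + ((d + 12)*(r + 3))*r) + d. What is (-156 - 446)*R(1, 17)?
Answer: -2662044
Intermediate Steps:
R(d, r) = d + d² + r*(3 + r)*(12 + d) (R(d, r) = (d² + ((12 + d)*(3 + r))*r) + d = (d² + ((3 + r)*(12 + d))*r) + d = (d² + r*(3 + r)*(12 + d)) + d = d + d² + r*(3 + r)*(12 + d))
(-156 - 446)*R(1, 17) = (-156 - 446)*(1 + 1² + 12*17² + 36*17 + 1*17² + 3*1*17) = -602*(1 + 1 + 12*289 + 612 + 1*289 + 51) = -602*(1 + 1 + 3468 + 612 + 289 + 51) = -602*4422 = -2662044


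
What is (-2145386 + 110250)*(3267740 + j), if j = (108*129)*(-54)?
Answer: -5119205516032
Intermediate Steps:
j = -752328 (j = 13932*(-54) = -752328)
(-2145386 + 110250)*(3267740 + j) = (-2145386 + 110250)*(3267740 - 752328) = -2035136*2515412 = -5119205516032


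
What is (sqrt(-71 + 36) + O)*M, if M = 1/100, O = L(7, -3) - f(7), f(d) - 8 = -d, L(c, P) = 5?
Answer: 1/25 + I*sqrt(35)/100 ≈ 0.04 + 0.059161*I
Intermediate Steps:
f(d) = 8 - d
O = 4 (O = 5 - (8 - 1*7) = 5 - (8 - 7) = 5 - 1*1 = 5 - 1 = 4)
M = 1/100 ≈ 0.010000
(sqrt(-71 + 36) + O)*M = (sqrt(-71 + 36) + 4)*(1/100) = (sqrt(-35) + 4)*(1/100) = (I*sqrt(35) + 4)*(1/100) = (4 + I*sqrt(35))*(1/100) = 1/25 + I*sqrt(35)/100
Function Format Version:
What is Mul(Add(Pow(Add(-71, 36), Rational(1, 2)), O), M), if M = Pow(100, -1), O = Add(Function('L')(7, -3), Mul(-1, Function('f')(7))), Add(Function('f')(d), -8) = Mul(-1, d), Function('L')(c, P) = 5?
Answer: Add(Rational(1, 25), Mul(Rational(1, 100), I, Pow(35, Rational(1, 2)))) ≈ Add(0.040000, Mul(0.059161, I))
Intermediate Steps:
Function('f')(d) = Add(8, Mul(-1, d))
O = 4 (O = Add(5, Mul(-1, Add(8, Mul(-1, 7)))) = Add(5, Mul(-1, Add(8, -7))) = Add(5, Mul(-1, 1)) = Add(5, -1) = 4)
M = Rational(1, 100) ≈ 0.010000
Mul(Add(Pow(Add(-71, 36), Rational(1, 2)), O), M) = Mul(Add(Pow(Add(-71, 36), Rational(1, 2)), 4), Rational(1, 100)) = Mul(Add(Pow(-35, Rational(1, 2)), 4), Rational(1, 100)) = Mul(Add(Mul(I, Pow(35, Rational(1, 2))), 4), Rational(1, 100)) = Mul(Add(4, Mul(I, Pow(35, Rational(1, 2)))), Rational(1, 100)) = Add(Rational(1, 25), Mul(Rational(1, 100), I, Pow(35, Rational(1, 2))))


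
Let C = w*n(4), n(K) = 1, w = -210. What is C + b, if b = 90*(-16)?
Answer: -1650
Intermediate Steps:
C = -210 (C = -210*1 = -210)
b = -1440
C + b = -210 - 1440 = -1650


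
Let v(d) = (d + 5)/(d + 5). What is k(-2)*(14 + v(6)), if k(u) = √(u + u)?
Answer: 30*I ≈ 30.0*I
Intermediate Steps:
k(u) = √2*√u (k(u) = √(2*u) = √2*√u)
v(d) = 1 (v(d) = (5 + d)/(5 + d) = 1)
k(-2)*(14 + v(6)) = (√2*√(-2))*(14 + 1) = (√2*(I*√2))*15 = (2*I)*15 = 30*I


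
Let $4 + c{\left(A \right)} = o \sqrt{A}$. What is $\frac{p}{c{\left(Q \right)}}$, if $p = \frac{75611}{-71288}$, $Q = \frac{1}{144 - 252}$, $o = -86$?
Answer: $\frac{2041497}{40651982} - \frac{9753819 i \sqrt{3}}{162607928} \approx 0.050219 - 0.10389 i$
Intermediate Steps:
$Q = - \frac{1}{108}$ ($Q = \frac{1}{-108} = - \frac{1}{108} \approx -0.0092593$)
$p = - \frac{75611}{71288}$ ($p = 75611 \left(- \frac{1}{71288}\right) = - \frac{75611}{71288} \approx -1.0606$)
$c{\left(A \right)} = -4 - 86 \sqrt{A}$
$\frac{p}{c{\left(Q \right)}} = - \frac{75611}{71288 \left(-4 - 86 \sqrt{- \frac{1}{108}}\right)} = - \frac{75611}{71288 \left(-4 - 86 \frac{i \sqrt{3}}{18}\right)} = - \frac{75611}{71288 \left(-4 - \frac{43 i \sqrt{3}}{9}\right)}$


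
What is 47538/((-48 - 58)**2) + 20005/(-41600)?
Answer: 87640231/23370880 ≈ 3.7500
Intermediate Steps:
47538/((-48 - 58)**2) + 20005/(-41600) = 47538/((-106)**2) + 20005*(-1/41600) = 47538/11236 - 4001/8320 = 47538*(1/11236) - 4001/8320 = 23769/5618 - 4001/8320 = 87640231/23370880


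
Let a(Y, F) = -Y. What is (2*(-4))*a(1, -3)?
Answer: 8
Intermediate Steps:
(2*(-4))*a(1, -3) = (2*(-4))*(-1*1) = -8*(-1) = 8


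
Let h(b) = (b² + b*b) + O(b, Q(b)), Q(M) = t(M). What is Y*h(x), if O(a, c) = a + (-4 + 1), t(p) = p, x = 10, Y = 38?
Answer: 7866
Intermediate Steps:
Q(M) = M
O(a, c) = -3 + a (O(a, c) = a - 3 = -3 + a)
h(b) = -3 + b + 2*b² (h(b) = (b² + b*b) + (-3 + b) = (b² + b²) + (-3 + b) = 2*b² + (-3 + b) = -3 + b + 2*b²)
Y*h(x) = 38*(-3 + 10 + 2*10²) = 38*(-3 + 10 + 2*100) = 38*(-3 + 10 + 200) = 38*207 = 7866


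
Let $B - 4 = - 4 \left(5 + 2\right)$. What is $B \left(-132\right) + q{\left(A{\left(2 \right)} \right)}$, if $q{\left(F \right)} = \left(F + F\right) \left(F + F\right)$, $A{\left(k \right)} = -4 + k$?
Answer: $3184$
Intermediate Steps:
$B = -24$ ($B = 4 - 4 \left(5 + 2\right) = 4 - 28 = -24$)
$q{\left(F \right)} = 4 F^{2}$ ($q{\left(F \right)} = 2 F 2 F = 4 F^{2}$)
$B \left(-132\right) + q{\left(A{\left(2 \right)} \right)} = \left(-24\right) \left(-132\right) + 4 \left(-4 + 2\right)^{2} = 3168 + 4 \left(-2\right)^{2} = 3168 + 4 \cdot 4 = 3168 + 16 = 3184$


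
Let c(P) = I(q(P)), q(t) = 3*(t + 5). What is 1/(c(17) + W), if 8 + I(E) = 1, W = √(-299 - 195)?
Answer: -7/543 - I*√494/543 ≈ -0.012891 - 0.040932*I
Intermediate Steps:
W = I*√494 (W = √(-494) = I*√494 ≈ 22.226*I)
q(t) = 15 + 3*t (q(t) = 3*(5 + t) = 15 + 3*t)
I(E) = -7 (I(E) = -8 + 1 = -7)
c(P) = -7
1/(c(17) + W) = 1/(-7 + I*√494)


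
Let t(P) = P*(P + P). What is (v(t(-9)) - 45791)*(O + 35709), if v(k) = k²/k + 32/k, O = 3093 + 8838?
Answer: -58691416040/27 ≈ -2.1738e+9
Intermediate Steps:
O = 11931
t(P) = 2*P² (t(P) = P*(2*P) = 2*P²)
v(k) = k + 32/k
(v(t(-9)) - 45791)*(O + 35709) = ((2*(-9)² + 32/((2*(-9)²))) - 45791)*(11931 + 35709) = ((2*81 + 32/((2*81))) - 45791)*47640 = ((162 + 32/162) - 45791)*47640 = ((162 + 32*(1/162)) - 45791)*47640 = ((162 + 16/81) - 45791)*47640 = (13138/81 - 45791)*47640 = -3695933/81*47640 = -58691416040/27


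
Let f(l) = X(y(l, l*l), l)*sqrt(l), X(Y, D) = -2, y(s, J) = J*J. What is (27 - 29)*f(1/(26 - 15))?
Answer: 4*sqrt(11)/11 ≈ 1.2060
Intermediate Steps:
y(s, J) = J**2
f(l) = -2*sqrt(l)
(27 - 29)*f(1/(26 - 15)) = (27 - 29)*(-2/sqrt(26 - 15)) = -(-4)*sqrt(1/11) = -(-4)*sqrt(11)/11 = 4*sqrt(11)/11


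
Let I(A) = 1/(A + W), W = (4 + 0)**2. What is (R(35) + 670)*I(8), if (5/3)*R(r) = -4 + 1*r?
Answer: 3443/120 ≈ 28.692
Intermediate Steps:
W = 16 (W = 4**2 = 16)
R(r) = -12/5 + 3*r/5 (R(r) = 3*(-4 + 1*r)/5 = 3*(-4 + r)/5 = -12/5 + 3*r/5)
I(A) = 1/(16 + A) (I(A) = 1/(A + 16) = 1/(16 + A))
(R(35) + 670)*I(8) = ((-12/5 + (3/5)*35) + 670)/(16 + 8) = ((-12/5 + 21) + 670)/24 = (93/5 + 670)*(1/24) = (3443/5)*(1/24) = 3443/120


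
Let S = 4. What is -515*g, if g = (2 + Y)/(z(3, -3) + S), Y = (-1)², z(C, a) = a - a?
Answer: -1545/4 ≈ -386.25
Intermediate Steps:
z(C, a) = 0
Y = 1
g = ¾ (g = (2 + 1)/(0 + 4) = 3/4 = 3*(¼) = ¾ ≈ 0.75000)
-515*g = -515*¾ = -1545/4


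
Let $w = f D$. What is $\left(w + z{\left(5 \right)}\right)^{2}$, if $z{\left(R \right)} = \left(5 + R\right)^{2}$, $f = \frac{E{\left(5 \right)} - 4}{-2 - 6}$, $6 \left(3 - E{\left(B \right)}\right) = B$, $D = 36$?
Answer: $\frac{187489}{16} \approx 11718.0$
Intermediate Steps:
$E{\left(B \right)} = 3 - \frac{B}{6}$
$f = \frac{11}{48}$ ($f = \frac{\left(3 - \frac{5}{6}\right) - 4}{-2 - 6} = \frac{\left(3 - \frac{5}{6}\right) - 4}{-8} = \left(\frac{13}{6} - 4\right) \left(- \frac{1}{8}\right) = \left(- \frac{11}{6}\right) \left(- \frac{1}{8}\right) = \frac{11}{48} \approx 0.22917$)
$w = \frac{33}{4}$ ($w = \frac{11}{48} \cdot 36 = \frac{33}{4} \approx 8.25$)
$\left(w + z{\left(5 \right)}\right)^{2} = \left(\frac{33}{4} + \left(5 + 5\right)^{2}\right)^{2} = \left(\frac{33}{4} + 10^{2}\right)^{2} = \left(\frac{33}{4} + 100\right)^{2} = \left(\frac{433}{4}\right)^{2} = \frac{187489}{16}$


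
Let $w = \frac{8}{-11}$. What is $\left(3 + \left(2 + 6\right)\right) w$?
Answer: $-8$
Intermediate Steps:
$w = - \frac{8}{11}$ ($w = 8 \left(- \frac{1}{11}\right) = - \frac{8}{11} \approx -0.72727$)
$\left(3 + \left(2 + 6\right)\right) w = \left(3 + \left(2 + 6\right)\right) \left(- \frac{8}{11}\right) = \left(3 + 8\right) \left(- \frac{8}{11}\right) = 11 \left(- \frac{8}{11}\right) = -8$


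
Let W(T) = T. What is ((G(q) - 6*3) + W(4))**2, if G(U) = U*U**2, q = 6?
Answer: 40804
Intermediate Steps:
G(U) = U**3
((G(q) - 6*3) + W(4))**2 = ((6**3 - 6*3) + 4)**2 = ((216 - 18) + 4)**2 = (198 + 4)**2 = 202**2 = 40804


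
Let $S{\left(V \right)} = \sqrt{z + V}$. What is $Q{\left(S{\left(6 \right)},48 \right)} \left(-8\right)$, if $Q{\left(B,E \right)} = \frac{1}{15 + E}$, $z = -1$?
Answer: $- \frac{8}{63} \approx -0.12698$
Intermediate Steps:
$S{\left(V \right)} = \sqrt{-1 + V}$
$Q{\left(S{\left(6 \right)},48 \right)} \left(-8\right) = \frac{1}{15 + 48} \left(-8\right) = \frac{1}{63} \left(-8\right) = - \frac{8}{63}$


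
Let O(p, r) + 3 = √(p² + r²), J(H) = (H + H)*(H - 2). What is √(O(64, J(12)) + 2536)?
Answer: √(2533 + 16*√241) ≈ 52.739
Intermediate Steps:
J(H) = 2*H*(-2 + H) (J(H) = (2*H)*(-2 + H) = 2*H*(-2 + H))
O(p, r) = -3 + √(p² + r²)
√(O(64, J(12)) + 2536) = √((-3 + √(64² + (2*12*(-2 + 12))²)) + 2536) = √((-3 + √(4096 + (2*12*10)²)) + 2536) = √((-3 + √(4096 + 240²)) + 2536) = √((-3 + √(4096 + 57600)) + 2536) = √((-3 + √61696) + 2536) = √((-3 + 16*√241) + 2536) = √(2533 + 16*√241)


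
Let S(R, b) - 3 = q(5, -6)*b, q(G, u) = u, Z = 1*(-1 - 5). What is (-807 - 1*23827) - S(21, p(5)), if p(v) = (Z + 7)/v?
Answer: -123179/5 ≈ -24636.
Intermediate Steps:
Z = -6 (Z = 1*(-6) = -6)
p(v) = 1/v (p(v) = (-6 + 7)/v = 1/v)
S(R, b) = 3 - 6*b
(-807 - 1*23827) - S(21, p(5)) = (-807 - 1*23827) - (3 - 6/5) = (-807 - 23827) - (3 - 6*1/5) = -24634 - (3 - 6/5) = -24634 - 1*9/5 = -24634 - 9/5 = -123179/5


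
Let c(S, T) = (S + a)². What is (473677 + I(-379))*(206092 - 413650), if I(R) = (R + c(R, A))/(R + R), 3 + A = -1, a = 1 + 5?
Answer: -37247156504064/379 ≈ -9.8277e+10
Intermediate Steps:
a = 6
A = -4 (A = -3 - 1 = -4)
c(S, T) = (6 + S)² (c(S, T) = (S + 6)² = (6 + S)²)
I(R) = (R + (6 + R)²)/(2*R) (I(R) = (R + (6 + R)²)/(R + R) = (R + (6 + R)²)/((2*R)) = (R + (6 + R)²)*(1/(2*R)) = (R + (6 + R)²)/(2*R))
(473677 + I(-379))*(206092 - 413650) = (473677 + (½)*(-379 + (6 - 379)²)/(-379))*(206092 - 413650) = (473677 + (½)*(-1/379)*(-379 + (-373)²))*(-207558) = (473677 + (½)*(-1/379)*(-379 + 139129))*(-207558) = (473677 + (½)*(-1/379)*138750)*(-207558) = (473677 - 69375/379)*(-207558) = (179454208/379)*(-207558) = -37247156504064/379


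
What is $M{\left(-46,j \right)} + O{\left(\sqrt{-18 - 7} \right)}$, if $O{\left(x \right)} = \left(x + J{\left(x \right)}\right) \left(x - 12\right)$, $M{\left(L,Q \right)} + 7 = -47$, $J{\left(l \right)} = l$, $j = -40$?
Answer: $-104 - 120 i \approx -104.0 - 120.0 i$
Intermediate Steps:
$M{\left(L,Q \right)} = -54$ ($M{\left(L,Q \right)} = -7 - 47 = -54$)
$O{\left(x \right)} = 2 x \left(-12 + x\right)$ ($O{\left(x \right)} = \left(x + x\right) \left(x - 12\right) = 2 x \left(-12 + x\right)$)
$M{\left(-46,j \right)} + O{\left(\sqrt{-18 - 7} \right)} = -54 + 2 \sqrt{-18 - 7} \left(-12 + \sqrt{-18 - 7}\right) = -54 + 2 \sqrt{-25} \left(-12 + \sqrt{-25}\right) = -54 + 2 \cdot 5 i \left(-12 + 5 i\right) = -54 + 10 i \left(-12 + 5 i\right)$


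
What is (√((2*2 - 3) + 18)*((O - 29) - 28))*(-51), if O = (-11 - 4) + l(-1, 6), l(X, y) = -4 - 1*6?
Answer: 4182*√19 ≈ 18229.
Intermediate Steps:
l(X, y) = -10 (l(X, y) = -4 - 6 = -10)
O = -25 (O = (-11 - 4) - 10 = -15 - 10 = -25)
(√((2*2 - 3) + 18)*((O - 29) - 28))*(-51) = (√((2*2 - 3) + 18)*((-25 - 29) - 28))*(-51) = (√((4 - 3) + 18)*(-54 - 28))*(-51) = (√(1 + 18)*(-82))*(-51) = (√19*(-82))*(-51) = -82*√19*(-51) = 4182*√19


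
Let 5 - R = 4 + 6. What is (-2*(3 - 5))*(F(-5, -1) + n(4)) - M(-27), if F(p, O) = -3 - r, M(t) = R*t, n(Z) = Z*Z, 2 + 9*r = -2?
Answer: -731/9 ≈ -81.222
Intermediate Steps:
r = -4/9 (r = -2/9 + (1/9)*(-2) = -2/9 - 2/9 = -4/9 ≈ -0.44444)
n(Z) = Z**2
R = -5 (R = 5 - (4 + 6) = 5 - 1*10 = 5 - 10 = -5)
M(t) = -5*t
F(p, O) = -23/9 (F(p, O) = -3 - 1*(-4/9) = -3 + 4/9 = -23/9)
(-2*(3 - 5))*(F(-5, -1) + n(4)) - M(-27) = (-2*(3 - 5))*(-23/9 + 4**2) - (-5)*(-27) = (-2*(-2))*(-23/9 + 16) - 1*135 = 4*(121/9) - 135 = 484/9 - 135 = -731/9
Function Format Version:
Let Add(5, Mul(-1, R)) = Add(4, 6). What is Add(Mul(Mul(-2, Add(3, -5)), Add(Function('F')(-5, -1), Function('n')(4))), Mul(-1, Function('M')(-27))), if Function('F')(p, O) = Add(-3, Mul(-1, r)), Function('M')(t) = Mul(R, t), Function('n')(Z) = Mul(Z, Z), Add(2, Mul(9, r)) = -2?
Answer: Rational(-731, 9) ≈ -81.222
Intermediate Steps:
r = Rational(-4, 9) (r = Add(Rational(-2, 9), Mul(Rational(1, 9), -2)) = Add(Rational(-2, 9), Rational(-2, 9)) = Rational(-4, 9) ≈ -0.44444)
Function('n')(Z) = Pow(Z, 2)
R = -5 (R = Add(5, Mul(-1, Add(4, 6))) = Add(5, Mul(-1, 10)) = Add(5, -10) = -5)
Function('M')(t) = Mul(-5, t)
Function('F')(p, O) = Rational(-23, 9) (Function('F')(p, O) = Add(-3, Mul(-1, Rational(-4, 9))) = Add(-3, Rational(4, 9)) = Rational(-23, 9))
Add(Mul(Mul(-2, Add(3, -5)), Add(Function('F')(-5, -1), Function('n')(4))), Mul(-1, Function('M')(-27))) = Add(Mul(Mul(-2, Add(3, -5)), Add(Rational(-23, 9), Pow(4, 2))), Mul(-1, Mul(-5, -27))) = Add(Mul(Mul(-2, -2), Add(Rational(-23, 9), 16)), Mul(-1, 135)) = Add(Mul(4, Rational(121, 9)), -135) = Add(Rational(484, 9), -135) = Rational(-731, 9)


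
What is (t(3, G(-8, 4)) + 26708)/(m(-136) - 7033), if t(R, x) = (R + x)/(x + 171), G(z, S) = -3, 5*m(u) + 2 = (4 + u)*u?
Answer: -2428/313 ≈ -7.7572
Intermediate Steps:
m(u) = -⅖ + u*(4 + u)/5 (m(u) = -⅖ + ((4 + u)*u)/5 = -⅖ + (u*(4 + u))/5 = -⅖ + u*(4 + u)/5)
t(R, x) = (R + x)/(171 + x)
(t(3, G(-8, 4)) + 26708)/(m(-136) - 7033) = ((3 - 3)/(171 - 3) + 26708)/((-⅖ + (⅕)*(-136)² + (⅘)*(-136)) - 7033) = (0/168 + 26708)/((-⅖ + (⅕)*18496 - 544/5) - 7033) = ((1/168)*0 + 26708)/((-⅖ + 18496/5 - 544/5) - 7033) = (0 + 26708)/(3590 - 7033) = 26708/(-3443) = 26708*(-1/3443) = -2428/313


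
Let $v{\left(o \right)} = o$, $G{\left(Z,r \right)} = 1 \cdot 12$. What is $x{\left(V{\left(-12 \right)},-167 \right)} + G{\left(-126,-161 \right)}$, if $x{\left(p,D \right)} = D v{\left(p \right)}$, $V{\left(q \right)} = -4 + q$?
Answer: $2684$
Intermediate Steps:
$G{\left(Z,r \right)} = 12$
$x{\left(p,D \right)} = D p$
$x{\left(V{\left(-12 \right)},-167 \right)} + G{\left(-126,-161 \right)} = - 167 \left(-4 - 12\right) + 12 = \left(-167\right) \left(-16\right) + 12 = 2672 + 12 = 2684$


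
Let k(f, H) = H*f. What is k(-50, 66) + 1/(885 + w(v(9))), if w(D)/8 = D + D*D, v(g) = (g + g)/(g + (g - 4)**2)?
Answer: -850201811/257637 ≈ -3300.0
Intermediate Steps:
v(g) = 2*g/(g + (-4 + g)**2) (v(g) = (2*g)/(g + (-4 + g)**2) = 2*g/(g + (-4 + g)**2))
w(D) = 8*D + 8*D**2 (w(D) = 8*(D + D*D) = 8*(D + D**2) = 8*D + 8*D**2)
k(-50, 66) + 1/(885 + w(v(9))) = 66*(-50) + 1/(885 + 8*(2*9/(9 + (-4 + 9)**2))*(1 + 2*9/(9 + (-4 + 9)**2))) = -3300 + 1/(885 + 8*(2*9/(9 + 5**2))*(1 + 2*9/(9 + 5**2))) = -3300 + 1/(885 + 8*(2*9/(9 + 25))*(1 + 2*9/(9 + 25))) = -3300 + 1/(885 + 8*(2*9/34)*(1 + 2*9/34)) = -3300 + 1/(885 + 8*(2*9*(1/34))*(1 + 2*9*(1/34))) = -3300 + 1/(885 + 8*(9/17)*(1 + 9/17)) = -3300 + 1/(885 + 8*(9/17)*(26/17)) = -3300 + 1/(885 + 1872/289) = -3300 + 1/(257637/289) = -3300 + 289/257637 = -850201811/257637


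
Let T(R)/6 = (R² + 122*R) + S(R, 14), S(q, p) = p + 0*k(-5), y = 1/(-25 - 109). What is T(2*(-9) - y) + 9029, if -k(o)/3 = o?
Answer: -18989807/8978 ≈ -2115.1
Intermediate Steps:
k(o) = -3*o
y = -1/134 (y = 1/(-134) = -1/134 ≈ -0.0074627)
S(q, p) = p (S(q, p) = p + 0*(-3*(-5)) = p + 0*15 = p + 0 = p)
T(R) = 84 + 6*R² + 732*R (T(R) = 6*((R² + 122*R) + 14) = 6*(14 + R² + 122*R) = 84 + 6*R² + 732*R)
T(2*(-9) - y) + 9029 = (84 + 6*(2*(-9) - 1*(-1/134))² + 732*(2*(-9) - 1*(-1/134))) + 9029 = (84 + 6*(-18 + 1/134)² + 732*(-18 + 1/134)) + 9029 = (84 + 6*(-2411/134)² + 732*(-2411/134)) + 9029 = (84 + 6*(5812921/17956) - 882426/67) + 9029 = (84 + 17438763/8978 - 882426/67) + 9029 = -100052169/8978 + 9029 = -18989807/8978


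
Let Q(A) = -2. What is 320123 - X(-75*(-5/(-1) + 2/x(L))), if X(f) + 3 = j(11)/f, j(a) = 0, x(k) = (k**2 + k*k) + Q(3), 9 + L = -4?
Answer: 320126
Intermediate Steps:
L = -13 (L = -9 - 4 = -13)
x(k) = -2 + 2*k**2 (x(k) = (k**2 + k*k) - 2 = (k**2 + k**2) - 2 = 2*k**2 - 2 = -2 + 2*k**2)
X(f) = -3 (X(f) = -3 + 0/f = -3 + 0 = -3)
320123 - X(-75*(-5/(-1) + 2/x(L))) = 320123 - 1*(-3) = 320123 + 3 = 320126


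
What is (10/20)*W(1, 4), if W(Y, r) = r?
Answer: 2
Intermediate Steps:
(10/20)*W(1, 4) = (10/20)*4 = ((1/20)*10)*4 = (1/2)*4 = 2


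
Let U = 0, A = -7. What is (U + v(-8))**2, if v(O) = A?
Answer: 49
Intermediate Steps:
v(O) = -7
(U + v(-8))**2 = (0 - 7)**2 = (-7)**2 = 49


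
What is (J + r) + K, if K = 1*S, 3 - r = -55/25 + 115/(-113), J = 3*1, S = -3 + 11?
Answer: 9728/565 ≈ 17.218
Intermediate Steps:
S = 8
J = 3
r = 3513/565 (r = 3 - (-55/25 + 115/(-113)) = 3 - (-55*1/25 + 115*(-1/113)) = 3 - (-11/5 - 115/113) = 3 - 1*(-1818/565) = 3 + 1818/565 = 3513/565 ≈ 6.2177)
K = 8 (K = 1*8 = 8)
(J + r) + K = (3 + 3513/565) + 8 = 5208/565 + 8 = 9728/565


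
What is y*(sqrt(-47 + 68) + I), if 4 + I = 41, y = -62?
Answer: -2294 - 62*sqrt(21) ≈ -2578.1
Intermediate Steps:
I = 37 (I = -4 + 41 = 37)
y*(sqrt(-47 + 68) + I) = -62*(sqrt(-47 + 68) + 37) = -62*(sqrt(21) + 37) = -62*(37 + sqrt(21)) = -2294 - 62*sqrt(21)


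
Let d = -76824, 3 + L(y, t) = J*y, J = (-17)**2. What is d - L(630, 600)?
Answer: -258891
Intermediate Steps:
J = 289
L(y, t) = -3 + 289*y
d - L(630, 600) = -76824 - (-3 + 289*630) = -76824 - (-3 + 182070) = -76824 - 1*182067 = -76824 - 182067 = -258891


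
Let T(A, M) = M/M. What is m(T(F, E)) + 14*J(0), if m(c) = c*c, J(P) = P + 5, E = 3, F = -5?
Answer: 71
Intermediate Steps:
T(A, M) = 1
J(P) = 5 + P
m(c) = c²
m(T(F, E)) + 14*J(0) = 1² + 14*(5 + 0) = 1 + 14*5 = 1 + 70 = 71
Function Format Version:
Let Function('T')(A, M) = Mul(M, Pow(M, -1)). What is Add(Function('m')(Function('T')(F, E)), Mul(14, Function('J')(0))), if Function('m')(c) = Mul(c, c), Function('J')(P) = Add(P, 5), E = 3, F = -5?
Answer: 71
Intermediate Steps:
Function('T')(A, M) = 1
Function('J')(P) = Add(5, P)
Function('m')(c) = Pow(c, 2)
Add(Function('m')(Function('T')(F, E)), Mul(14, Function('J')(0))) = Add(Pow(1, 2), Mul(14, Add(5, 0))) = Add(1, Mul(14, 5)) = Add(1, 70) = 71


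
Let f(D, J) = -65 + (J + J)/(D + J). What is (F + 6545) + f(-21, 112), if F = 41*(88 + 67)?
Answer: 166887/13 ≈ 12837.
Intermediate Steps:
f(D, J) = -65 + 2*J/(D + J) (f(D, J) = -65 + (2*J)/(D + J) = -65 + 2*J/(D + J))
F = 6355 (F = 41*155 = 6355)
(F + 6545) + f(-21, 112) = (6355 + 6545) + (-65*(-21) - 63*112)/(-21 + 112) = 12900 + (1365 - 7056)/91 = 12900 + (1/91)*(-5691) = 12900 - 813/13 = 166887/13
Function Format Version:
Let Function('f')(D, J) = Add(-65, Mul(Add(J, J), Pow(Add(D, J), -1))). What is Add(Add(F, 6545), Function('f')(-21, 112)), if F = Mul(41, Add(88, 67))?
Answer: Rational(166887, 13) ≈ 12837.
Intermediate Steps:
Function('f')(D, J) = Add(-65, Mul(2, J, Pow(Add(D, J), -1))) (Function('f')(D, J) = Add(-65, Mul(Mul(2, J), Pow(Add(D, J), -1))) = Add(-65, Mul(2, J, Pow(Add(D, J), -1))))
F = 6355 (F = Mul(41, 155) = 6355)
Add(Add(F, 6545), Function('f')(-21, 112)) = Add(Add(6355, 6545), Mul(Pow(Add(-21, 112), -1), Add(Mul(-65, -21), Mul(-63, 112)))) = Add(12900, Mul(Pow(91, -1), Add(1365, -7056))) = Add(12900, Mul(Rational(1, 91), -5691)) = Add(12900, Rational(-813, 13)) = Rational(166887, 13)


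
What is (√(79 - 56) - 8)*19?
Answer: -152 + 19*√23 ≈ -60.879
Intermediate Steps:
(√(79 - 56) - 8)*19 = (√23 - 8)*19 = (-8 + √23)*19 = -152 + 19*√23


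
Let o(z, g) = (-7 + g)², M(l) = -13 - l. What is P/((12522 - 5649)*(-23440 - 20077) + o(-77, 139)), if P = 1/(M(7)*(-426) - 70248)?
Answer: 1/18461296476576 ≈ 5.4167e-14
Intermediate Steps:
P = -1/61728 (P = 1/((-13 - 1*7)*(-426) - 70248) = 1/((-13 - 7)*(-426) - 70248) = 1/(-20*(-426) - 70248) = 1/(8520 - 70248) = 1/(-61728) = -1/61728 ≈ -1.6200e-5)
P/((12522 - 5649)*(-23440 - 20077) + o(-77, 139)) = -1/(61728*((12522 - 5649)*(-23440 - 20077) + (-7 + 139)²)) = -1/(61728*(6873*(-43517) + 132²)) = -1/(61728*(-299092341 + 17424)) = -1/61728/(-299074917) = -1/61728*(-1/299074917) = 1/18461296476576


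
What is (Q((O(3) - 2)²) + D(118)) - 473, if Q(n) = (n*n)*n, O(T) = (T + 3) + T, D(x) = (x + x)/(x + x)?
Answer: 117177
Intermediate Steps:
D(x) = 1 (D(x) = (2*x)/((2*x)) = (2*x)*(1/(2*x)) = 1)
O(T) = 3 + 2*T (O(T) = (3 + T) + T = 3 + 2*T)
Q(n) = n³ (Q(n) = n²*n = n³)
(Q((O(3) - 2)²) + D(118)) - 473 = ((((3 + 2*3) - 2)²)³ + 1) - 473 = ((((3 + 6) - 2)²)³ + 1) - 473 = (((9 - 2)²)³ + 1) - 473 = ((7²)³ + 1) - 473 = (49³ + 1) - 473 = (117649 + 1) - 473 = 117650 - 473 = 117177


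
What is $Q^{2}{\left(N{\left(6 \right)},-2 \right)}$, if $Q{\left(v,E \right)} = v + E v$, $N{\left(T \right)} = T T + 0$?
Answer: $1296$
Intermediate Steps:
$N{\left(T \right)} = T^{2}$ ($N{\left(T \right)} = T^{2} + 0 = T^{2}$)
$Q^{2}{\left(N{\left(6 \right)},-2 \right)} = \left(6^{2} \left(1 - 2\right)\right)^{2} = \left(36 \left(-1\right)\right)^{2} = \left(-36\right)^{2} = 1296$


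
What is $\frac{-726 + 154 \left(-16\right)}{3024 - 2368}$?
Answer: $- \frac{1595}{328} \approx -4.8628$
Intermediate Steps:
$\frac{-726 + 154 \left(-16\right)}{3024 - 2368} = \frac{-726 - 2464}{656} = \left(-3190\right) \frac{1}{656} = - \frac{1595}{328}$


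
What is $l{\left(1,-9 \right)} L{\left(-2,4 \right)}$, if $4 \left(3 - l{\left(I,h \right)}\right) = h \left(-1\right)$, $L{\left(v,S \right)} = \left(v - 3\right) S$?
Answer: $-15$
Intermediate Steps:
$L{\left(v,S \right)} = S \left(-3 + v\right)$ ($L{\left(v,S \right)} = \left(-3 + v\right) S = S \left(-3 + v\right)$)
$l{\left(I,h \right)} = 3 + \frac{h}{4}$ ($l{\left(I,h \right)} = 3 - \frac{h \left(-1\right)}{4} = 3 - \frac{\left(-1\right) h}{4} = 3 + \frac{h}{4}$)
$l{\left(1,-9 \right)} L{\left(-2,4 \right)} = \left(3 + \frac{1}{4} \left(-9\right)\right) 4 \left(-3 - 2\right) = \left(3 - \frac{9}{4}\right) 4 \left(-5\right) = \frac{3}{4} \left(-20\right) = -15$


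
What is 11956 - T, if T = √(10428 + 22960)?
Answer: 11956 - 2*√8347 ≈ 11773.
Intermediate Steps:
T = 2*√8347 (T = √33388 = 2*√8347 ≈ 182.72)
11956 - T = 11956 - 2*√8347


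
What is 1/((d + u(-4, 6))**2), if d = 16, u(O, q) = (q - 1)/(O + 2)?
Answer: 4/729 ≈ 0.0054870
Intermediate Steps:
u(O, q) = (-1 + q)/(2 + O)
1/((d + u(-4, 6))**2) = 1/((16 + (-1 + 6)/(2 - 4))**2) = 1/((16 + 5/(-2))**2) = 1/((16 - 1/2*5)**2) = 1/((16 - 5/2)**2) = 1/((27/2)**2) = 1/(729/4) = 4/729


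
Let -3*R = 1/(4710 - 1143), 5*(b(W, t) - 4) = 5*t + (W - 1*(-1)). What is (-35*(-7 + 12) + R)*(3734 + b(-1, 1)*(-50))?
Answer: -6524403184/10701 ≈ -6.0970e+5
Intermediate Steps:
b(W, t) = 21/5 + t + W/5 (b(W, t) = 4 + (5*t + (W - 1*(-1)))/5 = 4 + (5*t + (W + 1))/5 = 4 + (5*t + (1 + W))/5 = 4 + (1 + W + 5*t)/5 = 4 + (⅕ + t + W/5) = 21/5 + t + W/5)
R = -1/10701 (R = -1/(3*(4710 - 1143)) = -⅓/3567 = -⅓*1/3567 = -1/10701 ≈ -9.3449e-5)
(-35*(-7 + 12) + R)*(3734 + b(-1, 1)*(-50)) = (-35*(-7 + 12) - 1/10701)*(3734 + (21/5 + 1 + (⅕)*(-1))*(-50)) = (-35*5 - 1/10701)*(3734 + (21/5 + 1 - ⅕)*(-50)) = (-175 - 1/10701)*(3734 + 5*(-50)) = -1872676*(3734 - 250)/10701 = -1872676/10701*3484 = -6524403184/10701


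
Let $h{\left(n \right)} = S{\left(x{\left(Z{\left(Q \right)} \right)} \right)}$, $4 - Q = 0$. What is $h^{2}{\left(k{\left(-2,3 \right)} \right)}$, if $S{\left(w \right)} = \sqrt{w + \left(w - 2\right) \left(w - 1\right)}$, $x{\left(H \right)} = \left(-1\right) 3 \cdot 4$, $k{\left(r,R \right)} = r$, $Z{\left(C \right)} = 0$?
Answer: $170$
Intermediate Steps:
$Q = 4$ ($Q = 4 - 0 = 4 + 0 = 4$)
$x{\left(H \right)} = -12$ ($x{\left(H \right)} = \left(-3\right) 4 = -12$)
$S{\left(w \right)} = \sqrt{w + \left(-1 + w\right) \left(-2 + w\right)}$ ($S{\left(w \right)} = \sqrt{w + \left(-2 + w\right) \left(-1 + w\right)} = \sqrt{w + \left(-1 + w\right) \left(-2 + w\right)}$)
$h{\left(n \right)} = \sqrt{170}$ ($h{\left(n \right)} = \sqrt{2 + \left(-12\right)^{2} - -24} = \sqrt{2 + 144 + 24} = \sqrt{170}$)
$h^{2}{\left(k{\left(-2,3 \right)} \right)} = \left(\sqrt{170}\right)^{2} = 170$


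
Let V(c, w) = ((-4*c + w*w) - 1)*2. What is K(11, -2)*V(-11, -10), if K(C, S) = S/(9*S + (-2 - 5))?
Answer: 572/25 ≈ 22.880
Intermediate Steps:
V(c, w) = -2 - 8*c + 2*w² (V(c, w) = ((-4*c + w²) - 1)*2 = ((w² - 4*c) - 1)*2 = (-1 + w² - 4*c)*2 = -2 - 8*c + 2*w²)
K(C, S) = S/(-7 + 9*S) (K(C, S) = S/(9*S - 7) = S/(-7 + 9*S))
K(11, -2)*V(-11, -10) = (-2/(-7 + 9*(-2)))*(-2 - 8*(-11) + 2*(-10)²) = (-2/(-7 - 18))*(-2 + 88 + 2*100) = (-2/(-25))*(-2 + 88 + 200) = -2*(-1/25)*286 = (2/25)*286 = 572/25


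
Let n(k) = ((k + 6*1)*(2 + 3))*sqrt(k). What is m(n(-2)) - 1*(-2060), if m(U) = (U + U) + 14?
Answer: 2074 + 40*I*sqrt(2) ≈ 2074.0 + 56.569*I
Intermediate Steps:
n(k) = sqrt(k)*(30 + 5*k) (n(k) = ((k + 6)*5)*sqrt(k) = ((6 + k)*5)*sqrt(k) = (30 + 5*k)*sqrt(k) = sqrt(k)*(30 + 5*k))
m(U) = 14 + 2*U (m(U) = 2*U + 14 = 14 + 2*U)
m(n(-2)) - 1*(-2060) = (14 + 2*(5*sqrt(-2)*(6 - 2))) - 1*(-2060) = (14 + 2*(5*(I*sqrt(2))*4)) + 2060 = (14 + 2*(20*I*sqrt(2))) + 2060 = (14 + 40*I*sqrt(2)) + 2060 = 2074 + 40*I*sqrt(2)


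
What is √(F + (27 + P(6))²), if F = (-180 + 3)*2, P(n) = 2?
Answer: √487 ≈ 22.068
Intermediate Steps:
F = -354 (F = -177*2 = -354)
√(F + (27 + P(6))²) = √(-354 + (27 + 2)²) = √(-354 + 29²) = √(-354 + 841) = √487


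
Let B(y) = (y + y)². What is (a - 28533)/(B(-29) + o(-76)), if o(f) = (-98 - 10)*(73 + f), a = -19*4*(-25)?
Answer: -26633/3688 ≈ -7.2215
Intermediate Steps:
a = 1900 (a = -76*(-25) = 1900)
o(f) = -7884 - 108*f (o(f) = -108*(73 + f) = -7884 - 108*f)
B(y) = 4*y² (B(y) = (2*y)² = 4*y²)
(a - 28533)/(B(-29) + o(-76)) = (1900 - 28533)/(4*(-29)² + (-7884 - 108*(-76))) = -26633/(4*841 + (-7884 + 8208)) = -26633/(3364 + 324) = -26633/3688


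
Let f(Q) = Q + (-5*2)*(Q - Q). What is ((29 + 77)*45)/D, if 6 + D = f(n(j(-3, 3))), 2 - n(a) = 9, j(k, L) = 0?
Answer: -4770/13 ≈ -366.92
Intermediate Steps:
n(a) = -7 (n(a) = 2 - 1*9 = 2 - 9 = -7)
f(Q) = Q (f(Q) = Q - 10*0 = Q + 0 = Q)
D = -13 (D = -6 - 7 = -13)
((29 + 77)*45)/D = ((29 + 77)*45)/(-13) = (106*45)*(-1/13) = 4770*(-1/13) = -4770/13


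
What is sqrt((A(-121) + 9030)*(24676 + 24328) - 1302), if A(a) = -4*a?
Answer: sqrt(466222754) ≈ 21592.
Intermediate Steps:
sqrt((A(-121) + 9030)*(24676 + 24328) - 1302) = sqrt((-4*(-121) + 9030)*(24676 + 24328) - 1302) = sqrt((484 + 9030)*49004 - 1302) = sqrt(9514*49004 - 1302) = sqrt(466224056 - 1302) = sqrt(466222754)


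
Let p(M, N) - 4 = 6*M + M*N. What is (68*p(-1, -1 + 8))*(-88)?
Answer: 53856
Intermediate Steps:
p(M, N) = 4 + 6*M + M*N (p(M, N) = 4 + (6*M + M*N) = 4 + 6*M + M*N)
(68*p(-1, -1 + 8))*(-88) = (68*(4 + 6*(-1) - (-1 + 8)))*(-88) = (68*(4 - 6 - 1*7))*(-88) = (68*(4 - 6 - 7))*(-88) = (68*(-9))*(-88) = -612*(-88) = 53856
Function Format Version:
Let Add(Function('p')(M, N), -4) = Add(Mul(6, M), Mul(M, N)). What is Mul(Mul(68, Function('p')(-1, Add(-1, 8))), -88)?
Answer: 53856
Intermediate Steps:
Function('p')(M, N) = Add(4, Mul(6, M), Mul(M, N)) (Function('p')(M, N) = Add(4, Add(Mul(6, M), Mul(M, N))) = Add(4, Mul(6, M), Mul(M, N)))
Mul(Mul(68, Function('p')(-1, Add(-1, 8))), -88) = Mul(Mul(68, Add(4, Mul(6, -1), Mul(-1, Add(-1, 8)))), -88) = Mul(Mul(68, Add(4, -6, Mul(-1, 7))), -88) = Mul(Mul(68, Add(4, -6, -7)), -88) = Mul(Mul(68, -9), -88) = Mul(-612, -88) = 53856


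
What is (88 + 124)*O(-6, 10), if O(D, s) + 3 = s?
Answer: 1484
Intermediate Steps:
O(D, s) = -3 + s
(88 + 124)*O(-6, 10) = (88 + 124)*(-3 + 10) = 212*7 = 1484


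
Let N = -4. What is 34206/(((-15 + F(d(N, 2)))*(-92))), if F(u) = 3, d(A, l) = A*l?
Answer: 5701/184 ≈ 30.984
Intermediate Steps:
34206/(((-15 + F(d(N, 2)))*(-92))) = 34206/(((-15 + 3)*(-92))) = 34206/((-12*(-92))) = 34206/1104 = 34206*(1/1104) = 5701/184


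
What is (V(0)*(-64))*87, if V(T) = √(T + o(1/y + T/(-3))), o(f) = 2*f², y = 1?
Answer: -5568*√2 ≈ -7874.3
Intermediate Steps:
V(T) = √(T + 2*(1 - T/3)²) (V(T) = √(T + 2*(1/1 + T/(-3))²) = √(T + 2*(1*1 + T*(-⅓))²) = √(T + 2*(1 - T/3)²))
(V(0)*(-64))*87 = ((√(2*(-3 + 0)² + 9*0)/3)*(-64))*87 = ((√(2*(-3)² + 0)/3)*(-64))*87 = ((√(2*9 + 0)/3)*(-64))*87 = ((√(18 + 0)/3)*(-64))*87 = ((√18/3)*(-64))*87 = (((3*√2)/3)*(-64))*87 = (√2*(-64))*87 = -64*√2*87 = -5568*√2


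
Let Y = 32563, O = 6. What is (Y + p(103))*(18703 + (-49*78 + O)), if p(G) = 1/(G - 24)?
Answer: 38296479986/79 ≈ 4.8477e+8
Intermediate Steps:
p(G) = 1/(-24 + G)
(Y + p(103))*(18703 + (-49*78 + O)) = (32563 + 1/(-24 + 103))*(18703 + (-49*78 + 6)) = (32563 + 1/79)*(18703 + (-3822 + 6)) = (32563 + 1/79)*(18703 - 3816) = (2572478/79)*14887 = 38296479986/79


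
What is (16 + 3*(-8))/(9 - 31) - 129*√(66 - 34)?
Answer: 4/11 - 516*√2 ≈ -729.37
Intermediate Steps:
(16 + 3*(-8))/(9 - 31) - 129*√(66 - 34) = (16 - 24)/(-22) - 516*√2 = -8*(-1/22) - 516*√2 = 4/11 - 516*√2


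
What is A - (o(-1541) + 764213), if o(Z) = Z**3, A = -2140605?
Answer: 3656478603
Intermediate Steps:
A - (o(-1541) + 764213) = -2140605 - ((-1541)**3 + 764213) = -2140605 - (-3659383421 + 764213) = -2140605 - 1*(-3658619208) = -2140605 + 3658619208 = 3656478603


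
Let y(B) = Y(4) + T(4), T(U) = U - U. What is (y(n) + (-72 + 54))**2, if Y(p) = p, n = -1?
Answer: 196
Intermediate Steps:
T(U) = 0
y(B) = 4 (y(B) = 4 + 0 = 4)
(y(n) + (-72 + 54))**2 = (4 + (-72 + 54))**2 = (4 - 18)**2 = (-14)**2 = 196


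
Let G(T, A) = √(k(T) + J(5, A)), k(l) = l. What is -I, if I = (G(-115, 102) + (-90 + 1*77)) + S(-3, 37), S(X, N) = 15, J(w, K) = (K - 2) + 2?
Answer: -2 - I*√13 ≈ -2.0 - 3.6056*I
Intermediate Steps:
J(w, K) = K (J(w, K) = (-2 + K) + 2 = K)
G(T, A) = √(A + T) (G(T, A) = √(T + A) = √(A + T))
I = 2 + I*√13 (I = (√(102 - 115) + (-90 + 1*77)) + 15 = (√(-13) + (-90 + 77)) + 15 = (I*√13 - 13) + 15 = (-13 + I*√13) + 15 = 2 + I*√13 ≈ 2.0 + 3.6056*I)
-I = -(2 + I*√13) = -2 - I*√13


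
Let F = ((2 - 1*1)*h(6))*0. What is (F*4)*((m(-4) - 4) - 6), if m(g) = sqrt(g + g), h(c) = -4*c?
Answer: 0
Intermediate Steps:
m(g) = sqrt(2)*sqrt(g) (m(g) = sqrt(2*g) = sqrt(2)*sqrt(g))
F = 0 (F = ((2 - 1*1)*(-4*6))*0 = ((2 - 1)*(-24))*0 = (1*(-24))*0 = -24*0 = 0)
(F*4)*((m(-4) - 4) - 6) = (0*4)*((sqrt(2)*sqrt(-4) - 4) - 6) = 0*((sqrt(2)*(2*I) - 4) - 6) = 0*((2*I*sqrt(2) - 4) - 6) = 0*((-4 + 2*I*sqrt(2)) - 6) = 0*(-10 + 2*I*sqrt(2)) = 0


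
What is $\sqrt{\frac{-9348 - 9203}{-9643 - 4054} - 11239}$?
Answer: $\frac{36 i \sqrt{1626751599}}{13697} \approx 106.01 i$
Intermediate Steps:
$\sqrt{\frac{-9348 - 9203}{-9643 - 4054} - 11239} = \sqrt{- \frac{18551}{-13697} - 11239} = \sqrt{\left(-18551\right) \left(- \frac{1}{13697}\right) - 11239} = \sqrt{\frac{18551}{13697} - 11239} = \sqrt{- \frac{153922032}{13697}} = \frac{36 i \sqrt{1626751599}}{13697}$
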